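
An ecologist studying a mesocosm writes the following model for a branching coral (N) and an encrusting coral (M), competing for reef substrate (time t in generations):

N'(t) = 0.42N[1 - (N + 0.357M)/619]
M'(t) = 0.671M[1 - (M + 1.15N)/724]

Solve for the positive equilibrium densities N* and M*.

Setting both brackets to zero gives the nullclines N + 0.357M = 619 and 1.15N + M = 724.
Substituting M = 724 - 1.15N into the first: N(1 - 0.357·1.15) = 619 - 0.357·724.
So N* = 361/0.589 = 612, and then M* = 724 - 1.15·612 = 20.6.

N* ≈ 612, M* ≈ 20.6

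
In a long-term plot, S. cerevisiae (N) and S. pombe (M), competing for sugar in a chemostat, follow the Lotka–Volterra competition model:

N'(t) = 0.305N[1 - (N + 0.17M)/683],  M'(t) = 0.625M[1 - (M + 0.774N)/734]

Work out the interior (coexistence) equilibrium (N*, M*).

N* ≈ 643, M* ≈ 236

Setting both brackets to zero gives the nullclines N + 0.17M = 683 and 0.774N + M = 734.
Substituting M = 734 - 0.774N into the first: N(1 - 0.17·0.774) = 683 - 0.17·734.
So N* = 558/0.868 = 643, and then M* = 734 - 0.774·643 = 236.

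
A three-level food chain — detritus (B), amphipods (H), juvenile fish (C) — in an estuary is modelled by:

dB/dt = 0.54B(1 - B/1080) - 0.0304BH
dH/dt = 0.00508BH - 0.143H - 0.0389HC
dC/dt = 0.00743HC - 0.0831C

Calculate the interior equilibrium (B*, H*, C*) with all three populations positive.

B* ≈ 400, H* ≈ 11.2, C* ≈ 48.6

From dC/dt = 0: 0.00743H* = 0.0831, so H* = 11.2.
From dB/dt = 0: 0.54(1 - B*/1080) = 0.0304·11.2, giving B* = 1080·(1 - 0.63) = 400.
From dH/dt = 0: 0.00508·400 - 0.143 = 0.0389C*, so C* = 1.89/0.0389 = 48.6.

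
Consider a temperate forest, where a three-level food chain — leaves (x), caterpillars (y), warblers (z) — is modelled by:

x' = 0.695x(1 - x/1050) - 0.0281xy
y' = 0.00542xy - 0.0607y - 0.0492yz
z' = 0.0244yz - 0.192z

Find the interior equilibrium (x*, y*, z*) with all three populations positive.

x* ≈ 716, y* ≈ 7.87, z* ≈ 77.6

From dz/dt = 0: 0.0244y* = 0.192, so y* = 7.87.
From dx/dt = 0: 0.695(1 - x*/1050) = 0.0281·7.87, giving x* = 1050·(1 - 0.318) = 716.
From dy/dt = 0: 0.00542·716 - 0.0607 = 0.0492z*, so z* = 3.82/0.0492 = 77.6.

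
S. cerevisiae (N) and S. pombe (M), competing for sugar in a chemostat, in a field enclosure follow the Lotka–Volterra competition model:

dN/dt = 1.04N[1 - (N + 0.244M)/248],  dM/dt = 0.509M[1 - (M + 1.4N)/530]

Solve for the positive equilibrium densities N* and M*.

Setting both brackets to zero gives the nullclines N + 0.244M = 248 and 1.4N + M = 530.
Substituting M = 530 - 1.4N into the first: N(1 - 0.244·1.4) = 248 - 0.244·530.
So N* = 119/0.658 = 180, and then M* = 530 - 1.4·180 = 278.

N* ≈ 180, M* ≈ 278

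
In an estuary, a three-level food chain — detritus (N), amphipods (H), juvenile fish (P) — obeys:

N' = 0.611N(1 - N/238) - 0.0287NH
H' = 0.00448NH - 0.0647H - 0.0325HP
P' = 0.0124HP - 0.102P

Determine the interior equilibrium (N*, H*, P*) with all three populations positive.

From dP/dt = 0: 0.0124H* = 0.102, so H* = 8.23.
From dN/dt = 0: 0.611(1 - N*/238) = 0.0287·8.23, giving N* = 238·(1 - 0.386) = 146.
From dH/dt = 0: 0.00448·146 - 0.0647 = 0.0325P*, so P* = 0.59/0.0325 = 18.1.

N* ≈ 146, H* ≈ 8.23, P* ≈ 18.1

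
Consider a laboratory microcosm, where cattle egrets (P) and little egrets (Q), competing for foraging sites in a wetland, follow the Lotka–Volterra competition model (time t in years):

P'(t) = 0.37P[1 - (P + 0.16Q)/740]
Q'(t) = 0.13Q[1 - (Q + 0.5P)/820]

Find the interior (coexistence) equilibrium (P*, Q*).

P* ≈ 662, Q* ≈ 489

Setting both brackets to zero gives the nullclines P + 0.16Q = 740 and 0.5P + Q = 820.
Substituting Q = 820 - 0.5P into the first: P(1 - 0.16·0.5) = 740 - 0.16·820.
So P* = 609/0.92 = 662, and then Q* = 820 - 0.5·662 = 489.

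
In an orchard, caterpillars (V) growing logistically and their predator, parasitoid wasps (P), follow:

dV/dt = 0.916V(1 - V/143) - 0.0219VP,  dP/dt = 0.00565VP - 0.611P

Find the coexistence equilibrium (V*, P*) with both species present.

From dP/dt = 0 with P > 0: 0.00565V* = 0.611, so V* = 108.
Substitute into dV/dt = 0: 0.916(1 - 108/143) = 0.0219P*.
The bracket is 0.244, giving P* = 0.223/0.0219 = 10.2.

V* ≈ 108, P* ≈ 10.2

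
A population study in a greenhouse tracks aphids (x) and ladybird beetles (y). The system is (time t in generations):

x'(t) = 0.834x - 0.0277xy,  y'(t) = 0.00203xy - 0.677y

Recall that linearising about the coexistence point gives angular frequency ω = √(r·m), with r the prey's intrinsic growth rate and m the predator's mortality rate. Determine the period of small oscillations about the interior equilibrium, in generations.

T ≈ 8.36 generations

Here r = 0.834 and m = 0.677, so r·m = 0.565.
ω = √0.565 = 0.751 per generation, hence T = 2π/ω ≈ 8.36 generations.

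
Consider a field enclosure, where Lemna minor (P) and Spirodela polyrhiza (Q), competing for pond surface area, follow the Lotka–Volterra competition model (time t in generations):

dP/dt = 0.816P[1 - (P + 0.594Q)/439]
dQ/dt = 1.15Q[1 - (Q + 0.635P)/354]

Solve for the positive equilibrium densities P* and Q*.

Setting both brackets to zero gives the nullclines P + 0.594Q = 439 and 0.635P + Q = 354.
Substituting Q = 354 - 0.635P into the first: P(1 - 0.594·0.635) = 439 - 0.594·354.
So P* = 229/0.623 = 367, and then Q* = 354 - 0.635·367 = 121.

P* ≈ 367, Q* ≈ 121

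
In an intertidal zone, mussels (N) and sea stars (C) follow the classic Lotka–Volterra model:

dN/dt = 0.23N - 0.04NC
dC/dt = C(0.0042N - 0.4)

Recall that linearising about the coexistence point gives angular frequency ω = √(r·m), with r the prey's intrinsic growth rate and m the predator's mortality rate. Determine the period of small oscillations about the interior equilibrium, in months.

T ≈ 20.7 months

Here r = 0.23 and m = 0.4, so r·m = 0.092.
ω = √0.092 = 0.303 per month, hence T = 2π/ω ≈ 20.7 months.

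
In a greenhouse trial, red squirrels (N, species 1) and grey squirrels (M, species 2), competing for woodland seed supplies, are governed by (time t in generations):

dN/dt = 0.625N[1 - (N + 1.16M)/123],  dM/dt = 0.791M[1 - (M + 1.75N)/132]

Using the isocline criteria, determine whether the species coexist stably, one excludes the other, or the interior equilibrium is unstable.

Compare the nullcline intercepts: K1/α12 = 123/1.16 = 106 < K2 = 132; K2/α21 = 132/1.75 = 75.4 < K1 = 123.
Since both are reversed, neither can invade when rare; the interior point is a saddle.

unstable coexistence (outcome depends on initial conditions)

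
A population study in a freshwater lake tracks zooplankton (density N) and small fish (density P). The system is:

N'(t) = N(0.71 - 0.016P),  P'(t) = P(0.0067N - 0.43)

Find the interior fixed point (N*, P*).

Set dP/dt = 0 with P > 0: 0.0067N - 0.43 = 0, so N* = 0.43/0.0067 = 64.2.
Set dN/dt = 0 with N > 0: 0.71 - 0.016P = 0, so P* = 0.71/0.016 = 44.4.

N* ≈ 64.2, P* ≈ 44.4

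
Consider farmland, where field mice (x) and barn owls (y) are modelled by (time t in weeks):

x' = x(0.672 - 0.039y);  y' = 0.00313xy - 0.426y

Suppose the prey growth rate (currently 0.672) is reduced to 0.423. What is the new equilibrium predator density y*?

At the interior fixed point, setting dx/dt = 0 with x > 0 fixes y* = (prey growth rate)/(xy coefficient) — independent of the other coefficients.
With the change, y* = 0.423/0.039 = 10.8; it falls from 17.2.

y* ≈ 10.8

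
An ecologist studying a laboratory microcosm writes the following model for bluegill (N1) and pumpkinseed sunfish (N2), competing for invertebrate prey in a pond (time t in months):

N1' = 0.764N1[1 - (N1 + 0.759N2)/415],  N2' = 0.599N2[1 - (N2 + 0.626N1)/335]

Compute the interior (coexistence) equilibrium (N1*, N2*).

N1* ≈ 306, N2* ≈ 143

Setting both brackets to zero gives the nullclines N1 + 0.759N2 = 415 and 0.626N1 + N2 = 335.
Substituting N2 = 335 - 0.626N1 into the first: N1(1 - 0.759·0.626) = 415 - 0.759·335.
So N1* = 161/0.525 = 306, and then N2* = 335 - 0.626·306 = 143.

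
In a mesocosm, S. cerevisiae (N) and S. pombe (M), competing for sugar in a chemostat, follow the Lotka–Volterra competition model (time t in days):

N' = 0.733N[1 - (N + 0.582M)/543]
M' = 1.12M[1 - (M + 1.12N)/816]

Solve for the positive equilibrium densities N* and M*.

N* ≈ 196, M* ≈ 597

Setting both brackets to zero gives the nullclines N + 0.582M = 543 and 1.12N + M = 816.
Substituting M = 816 - 1.12N into the first: N(1 - 0.582·1.12) = 543 - 0.582·816.
So N* = 68.1/0.348 = 196, and then M* = 816 - 1.12·196 = 597.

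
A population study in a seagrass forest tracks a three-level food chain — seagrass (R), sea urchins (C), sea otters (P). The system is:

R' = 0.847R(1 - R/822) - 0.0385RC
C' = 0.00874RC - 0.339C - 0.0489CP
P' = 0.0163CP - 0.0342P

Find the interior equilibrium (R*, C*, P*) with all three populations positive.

From dP/dt = 0: 0.0163C* = 0.0342, so C* = 2.1.
From dR/dt = 0: 0.847(1 - R*/822) = 0.0385·2.1, giving R* = 822·(1 - 0.0954) = 744.
From dC/dt = 0: 0.00874·744 - 0.339 = 0.0489P*, so P* = 6.16/0.0489 = 126.

R* ≈ 744, C* ≈ 2.1, P* ≈ 126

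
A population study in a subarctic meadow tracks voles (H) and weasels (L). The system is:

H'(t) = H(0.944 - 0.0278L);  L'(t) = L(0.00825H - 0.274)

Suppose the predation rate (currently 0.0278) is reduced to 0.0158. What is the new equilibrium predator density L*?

At the interior fixed point, setting dH/dt = 0 with H > 0 fixes L* = (prey growth rate)/(HL coefficient) — independent of the other coefficients.
With the change, L* = 0.944/0.0158 = 59.7; it rises from 34.

L* ≈ 59.7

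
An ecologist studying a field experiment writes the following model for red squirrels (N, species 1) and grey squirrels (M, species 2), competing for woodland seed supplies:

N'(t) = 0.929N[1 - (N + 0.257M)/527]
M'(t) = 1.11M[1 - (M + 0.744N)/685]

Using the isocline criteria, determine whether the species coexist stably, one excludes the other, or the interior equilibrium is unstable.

stable coexistence

Compare the nullcline intercepts: K1/α12 = 527/0.257 = 2050 > K2 = 685; K2/α21 = 685/0.744 = 921 > K1 = 527.
Since both inequalities hold, each species can invade when rare, so the interior equilibrium is stable.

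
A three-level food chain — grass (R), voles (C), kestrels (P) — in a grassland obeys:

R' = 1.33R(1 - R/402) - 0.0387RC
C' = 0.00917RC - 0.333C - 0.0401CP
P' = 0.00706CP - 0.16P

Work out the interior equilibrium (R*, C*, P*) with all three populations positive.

R* ≈ 137, C* ≈ 22.7, P* ≈ 23

From dP/dt = 0: 0.00706C* = 0.16, so C* = 22.7.
From dR/dt = 0: 1.33(1 - R*/402) = 0.0387·22.7, giving R* = 402·(1 - 0.659) = 137.
From dC/dt = 0: 0.00917·137 - 0.333 = 0.0401P*, so P* = 0.922/0.0401 = 23.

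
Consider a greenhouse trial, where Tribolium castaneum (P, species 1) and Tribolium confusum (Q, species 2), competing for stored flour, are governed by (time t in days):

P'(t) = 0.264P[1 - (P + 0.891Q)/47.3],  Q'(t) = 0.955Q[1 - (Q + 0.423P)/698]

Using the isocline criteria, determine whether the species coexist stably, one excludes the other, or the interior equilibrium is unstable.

species 2 excludes species 1

Compare the nullcline intercepts: K1/α12 = 47.3/0.891 = 53.1 < K2 = 698; K2/α21 = 698/0.423 = 1650 > K1 = 47.3.
Since the inequalities point opposite ways, species 2 can invade but species 1 cannot.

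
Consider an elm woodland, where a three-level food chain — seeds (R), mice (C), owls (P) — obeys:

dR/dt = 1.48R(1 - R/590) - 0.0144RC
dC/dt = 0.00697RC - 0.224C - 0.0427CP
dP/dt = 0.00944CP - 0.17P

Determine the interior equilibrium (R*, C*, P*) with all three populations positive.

From dP/dt = 0: 0.00944C* = 0.17, so C* = 18.
From dR/dt = 0: 1.48(1 - R*/590) = 0.0144·18, giving R* = 590·(1 - 0.175) = 487.
From dC/dt = 0: 0.00697·487 - 0.224 = 0.0427P*, so P* = 3.17/0.0427 = 74.2.

R* ≈ 487, C* ≈ 18, P* ≈ 74.2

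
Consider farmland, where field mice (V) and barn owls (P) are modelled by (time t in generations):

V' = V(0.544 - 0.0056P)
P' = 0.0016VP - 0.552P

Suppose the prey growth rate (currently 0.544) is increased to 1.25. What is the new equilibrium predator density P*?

P* ≈ 223

At the interior fixed point, setting dV/dt = 0 with V > 0 fixes P* = (prey growth rate)/(VP coefficient) — independent of the other coefficients.
With the change, P* = 1.25/0.0056 = 223; it rises from 97.1.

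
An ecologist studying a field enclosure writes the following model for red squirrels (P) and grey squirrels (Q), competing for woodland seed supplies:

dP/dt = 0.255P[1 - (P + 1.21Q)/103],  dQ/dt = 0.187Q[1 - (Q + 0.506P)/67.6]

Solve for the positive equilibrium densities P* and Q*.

Setting both brackets to zero gives the nullclines P + 1.21Q = 103 and 0.506P + Q = 67.6.
Substituting Q = 67.6 - 0.506P into the first: P(1 - 1.21·0.506) = 103 - 1.21·67.6.
So P* = 21.2/0.388 = 54.7, and then Q* = 67.6 - 0.506·54.7 = 39.9.

P* ≈ 54.7, Q* ≈ 39.9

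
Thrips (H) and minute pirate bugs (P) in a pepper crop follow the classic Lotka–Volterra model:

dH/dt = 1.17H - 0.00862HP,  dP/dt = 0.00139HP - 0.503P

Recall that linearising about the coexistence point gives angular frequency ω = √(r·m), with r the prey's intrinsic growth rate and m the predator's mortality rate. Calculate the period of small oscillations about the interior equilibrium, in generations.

T ≈ 8.19 generations

Here r = 1.17 and m = 0.503, so r·m = 0.589.
ω = √0.589 = 0.767 per generation, hence T = 2π/ω ≈ 8.19 generations.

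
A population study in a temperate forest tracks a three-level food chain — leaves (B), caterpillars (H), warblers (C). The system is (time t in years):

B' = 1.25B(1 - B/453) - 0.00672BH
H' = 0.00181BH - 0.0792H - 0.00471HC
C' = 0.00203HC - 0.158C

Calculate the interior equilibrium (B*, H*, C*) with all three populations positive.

B* ≈ 263, H* ≈ 77.8, C* ≈ 84.4

From dC/dt = 0: 0.00203H* = 0.158, so H* = 77.8.
From dB/dt = 0: 1.25(1 - B*/453) = 0.00672·77.8, giving B* = 453·(1 - 0.418) = 263.
From dH/dt = 0: 0.00181·263 - 0.0792 = 0.00471C*, so C* = 0.398/0.00471 = 84.4.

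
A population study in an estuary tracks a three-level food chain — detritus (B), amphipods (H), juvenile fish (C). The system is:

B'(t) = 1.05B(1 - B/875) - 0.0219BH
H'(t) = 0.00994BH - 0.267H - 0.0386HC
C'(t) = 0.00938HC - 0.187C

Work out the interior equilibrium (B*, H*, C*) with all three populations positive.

B* ≈ 511, H* ≈ 19.9, C* ≈ 125

From dC/dt = 0: 0.00938H* = 0.187, so H* = 19.9.
From dB/dt = 0: 1.05(1 - B*/875) = 0.0219·19.9, giving B* = 875·(1 - 0.416) = 511.
From dH/dt = 0: 0.00994·511 - 0.267 = 0.0386C*, so C* = 4.81/0.0386 = 125.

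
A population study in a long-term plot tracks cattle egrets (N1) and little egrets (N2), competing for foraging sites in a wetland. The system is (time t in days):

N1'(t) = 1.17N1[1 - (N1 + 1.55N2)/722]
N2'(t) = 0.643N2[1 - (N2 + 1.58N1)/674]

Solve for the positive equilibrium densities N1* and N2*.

Setting both brackets to zero gives the nullclines N1 + 1.55N2 = 722 and 1.58N1 + N2 = 674.
Substituting N2 = 674 - 1.58N1 into the first: N1(1 - 1.55·1.58) = 722 - 1.55·674.
So N1* = -323/-1.45 = 223, and then N2* = 674 - 1.58·223 = 322.

N1* ≈ 223, N2* ≈ 322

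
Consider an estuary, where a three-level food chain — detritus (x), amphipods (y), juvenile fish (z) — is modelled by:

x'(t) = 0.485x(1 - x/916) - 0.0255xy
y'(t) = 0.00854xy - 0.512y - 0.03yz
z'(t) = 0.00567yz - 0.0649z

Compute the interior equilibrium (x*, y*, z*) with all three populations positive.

From dz/dt = 0: 0.00567y* = 0.0649, so y* = 11.4.
From dx/dt = 0: 0.485(1 - x*/916) = 0.0255·11.4, giving x* = 916·(1 - 0.602) = 365.
From dy/dt = 0: 0.00854·365 - 0.512 = 0.03z*, so z* = 2.6/0.03 = 86.8.

x* ≈ 365, y* ≈ 11.4, z* ≈ 86.8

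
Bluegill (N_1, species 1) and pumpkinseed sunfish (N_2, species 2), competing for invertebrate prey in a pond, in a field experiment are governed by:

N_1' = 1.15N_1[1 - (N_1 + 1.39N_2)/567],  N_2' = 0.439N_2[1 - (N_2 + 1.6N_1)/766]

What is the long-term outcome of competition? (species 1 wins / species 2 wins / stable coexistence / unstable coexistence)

unstable coexistence (outcome depends on initial conditions)

Compare the nullcline intercepts: K1/α12 = 567/1.39 = 408 < K2 = 766; K2/α21 = 766/1.6 = 479 < K1 = 567.
Since both are reversed, neither can invade when rare; the interior point is a saddle.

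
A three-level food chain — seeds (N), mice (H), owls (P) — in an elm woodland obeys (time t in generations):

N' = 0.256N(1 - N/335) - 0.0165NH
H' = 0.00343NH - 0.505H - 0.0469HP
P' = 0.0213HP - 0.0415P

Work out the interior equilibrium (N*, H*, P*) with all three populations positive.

From dP/dt = 0: 0.0213H* = 0.0415, so H* = 1.95.
From dN/dt = 0: 0.256(1 - N*/335) = 0.0165·1.95, giving N* = 335·(1 - 0.126) = 293.
From dH/dt = 0: 0.00343·293 - 0.505 = 0.0469P*, so P* = 0.5/0.0469 = 10.7.

N* ≈ 293, H* ≈ 1.95, P* ≈ 10.7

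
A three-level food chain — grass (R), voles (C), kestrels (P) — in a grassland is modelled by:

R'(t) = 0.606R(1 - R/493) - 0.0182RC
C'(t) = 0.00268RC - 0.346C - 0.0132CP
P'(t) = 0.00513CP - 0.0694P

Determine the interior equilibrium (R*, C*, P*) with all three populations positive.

R* ≈ 293, C* ≈ 13.5, P* ≈ 33.2

From dP/dt = 0: 0.00513C* = 0.0694, so C* = 13.5.
From dR/dt = 0: 0.606(1 - R*/493) = 0.0182·13.5, giving R* = 493·(1 - 0.406) = 293.
From dC/dt = 0: 0.00268·293 - 0.346 = 0.0132P*, so P* = 0.438/0.0132 = 33.2.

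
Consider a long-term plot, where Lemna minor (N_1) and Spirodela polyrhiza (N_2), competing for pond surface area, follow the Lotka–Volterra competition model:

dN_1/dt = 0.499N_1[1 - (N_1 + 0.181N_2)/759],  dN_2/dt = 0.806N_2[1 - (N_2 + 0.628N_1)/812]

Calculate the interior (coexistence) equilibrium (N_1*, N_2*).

Setting both brackets to zero gives the nullclines N_1 + 0.181N_2 = 759 and 0.628N_1 + N_2 = 812.
Substituting N_2 = 812 - 0.628N_1 into the first: N_1(1 - 0.181·0.628) = 759 - 0.181·812.
So N_1* = 612/0.886 = 691, and then N_2* = 812 - 0.628·691 = 378.

N_1* ≈ 691, N_2* ≈ 378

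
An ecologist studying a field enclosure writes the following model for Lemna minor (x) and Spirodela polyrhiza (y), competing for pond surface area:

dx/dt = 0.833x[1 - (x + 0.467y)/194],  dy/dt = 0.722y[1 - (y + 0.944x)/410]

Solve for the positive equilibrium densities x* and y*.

x* ≈ 4.52, y* ≈ 406

Setting both brackets to zero gives the nullclines x + 0.467y = 194 and 0.944x + y = 410.
Substituting y = 410 - 0.944x into the first: x(1 - 0.467·0.944) = 194 - 0.467·410.
So x* = 2.53/0.559 = 4.52, and then y* = 410 - 0.944·4.52 = 406.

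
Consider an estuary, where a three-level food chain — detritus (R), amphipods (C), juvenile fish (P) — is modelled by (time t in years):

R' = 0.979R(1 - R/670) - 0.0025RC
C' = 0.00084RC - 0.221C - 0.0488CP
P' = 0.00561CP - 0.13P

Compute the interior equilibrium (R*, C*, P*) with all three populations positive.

From dP/dt = 0: 0.00561C* = 0.13, so C* = 23.2.
From dR/dt = 0: 0.979(1 - R*/670) = 0.0025·23.2, giving R* = 670·(1 - 0.0592) = 630.
From dC/dt = 0: 0.00084·630 - 0.221 = 0.0488P*, so P* = 0.308/0.0488 = 6.32.

R* ≈ 630, C* ≈ 23.2, P* ≈ 6.32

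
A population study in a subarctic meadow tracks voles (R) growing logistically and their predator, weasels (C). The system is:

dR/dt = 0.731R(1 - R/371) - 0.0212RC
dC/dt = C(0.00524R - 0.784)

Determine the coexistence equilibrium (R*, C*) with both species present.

From dC/dt = 0 with C > 0: 0.00524R* = 0.784, so R* = 150.
Substitute into dR/dt = 0: 0.731(1 - 150/371) = 0.0212C*.
The bracket is 0.597, giving C* = 0.436/0.0212 = 20.6.

R* ≈ 150, C* ≈ 20.6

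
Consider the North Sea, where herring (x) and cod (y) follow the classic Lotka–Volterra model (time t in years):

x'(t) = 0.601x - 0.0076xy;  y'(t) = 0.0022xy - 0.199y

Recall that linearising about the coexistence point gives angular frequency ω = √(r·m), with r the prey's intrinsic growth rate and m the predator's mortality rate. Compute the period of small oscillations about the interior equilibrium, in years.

Here r = 0.601 and m = 0.199, so r·m = 0.12.
ω = √0.12 = 0.346 per year, hence T = 2π/ω ≈ 18.2 years.

T ≈ 18.2 years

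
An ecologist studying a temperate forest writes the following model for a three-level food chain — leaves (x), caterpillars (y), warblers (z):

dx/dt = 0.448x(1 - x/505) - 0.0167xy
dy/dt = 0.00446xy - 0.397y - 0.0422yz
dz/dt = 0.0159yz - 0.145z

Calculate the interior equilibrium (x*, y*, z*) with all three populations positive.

From dz/dt = 0: 0.0159y* = 0.145, so y* = 9.12.
From dx/dt = 0: 0.448(1 - x*/505) = 0.0167·9.12, giving x* = 505·(1 - 0.34) = 333.
From dy/dt = 0: 0.00446·333 - 0.397 = 0.0422z*, so z* = 1.09/0.0422 = 25.8.

x* ≈ 333, y* ≈ 9.12, z* ≈ 25.8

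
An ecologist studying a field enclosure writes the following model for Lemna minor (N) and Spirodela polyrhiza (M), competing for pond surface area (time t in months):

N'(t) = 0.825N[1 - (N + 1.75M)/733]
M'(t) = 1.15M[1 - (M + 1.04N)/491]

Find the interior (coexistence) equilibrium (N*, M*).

N* ≈ 154, M* ≈ 331

Setting both brackets to zero gives the nullclines N + 1.75M = 733 and 1.04N + M = 491.
Substituting M = 491 - 1.04N into the first: N(1 - 1.75·1.04) = 733 - 1.75·491.
So N* = -126/-0.82 = 154, and then M* = 491 - 1.04·154 = 331.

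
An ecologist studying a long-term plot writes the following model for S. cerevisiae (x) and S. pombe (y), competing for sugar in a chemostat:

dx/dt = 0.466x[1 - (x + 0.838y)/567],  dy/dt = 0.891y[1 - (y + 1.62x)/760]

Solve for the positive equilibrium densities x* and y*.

x* ≈ 195, y* ≈ 443

Setting both brackets to zero gives the nullclines x + 0.838y = 567 and 1.62x + y = 760.
Substituting y = 760 - 1.62x into the first: x(1 - 0.838·1.62) = 567 - 0.838·760.
So x* = -69.9/-0.358 = 195, and then y* = 760 - 1.62·195 = 443.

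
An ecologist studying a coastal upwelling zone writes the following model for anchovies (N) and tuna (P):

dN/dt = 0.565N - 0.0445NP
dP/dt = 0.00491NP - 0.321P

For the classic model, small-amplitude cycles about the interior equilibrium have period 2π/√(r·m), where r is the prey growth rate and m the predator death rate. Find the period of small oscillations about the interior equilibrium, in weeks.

T ≈ 14.8 weeks

Here r = 0.565 and m = 0.321, so r·m = 0.181.
ω = √0.181 = 0.426 per week, hence T = 2π/ω ≈ 14.8 weeks.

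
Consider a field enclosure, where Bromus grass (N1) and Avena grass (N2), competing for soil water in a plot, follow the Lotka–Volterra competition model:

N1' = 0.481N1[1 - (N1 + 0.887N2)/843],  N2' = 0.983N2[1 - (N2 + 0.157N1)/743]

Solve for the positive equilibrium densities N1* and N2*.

N1* ≈ 214, N2* ≈ 709

Setting both brackets to zero gives the nullclines N1 + 0.887N2 = 843 and 0.157N1 + N2 = 743.
Substituting N2 = 743 - 0.157N1 into the first: N1(1 - 0.887·0.157) = 843 - 0.887·743.
So N1* = 184/0.861 = 214, and then N2* = 743 - 0.157·214 = 709.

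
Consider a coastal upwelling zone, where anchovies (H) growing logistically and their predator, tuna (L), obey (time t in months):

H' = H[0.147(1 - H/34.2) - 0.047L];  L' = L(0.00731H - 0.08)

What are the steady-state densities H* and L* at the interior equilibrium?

From dL/dt = 0 with L > 0: 0.00731H* = 0.08, so H* = 10.9.
Substitute into dH/dt = 0: 0.147(1 - 10.9/34.2) = 0.047L*.
The bracket is 0.68, giving L* = 0.1/0.047 = 2.13.

H* ≈ 10.9, L* ≈ 2.13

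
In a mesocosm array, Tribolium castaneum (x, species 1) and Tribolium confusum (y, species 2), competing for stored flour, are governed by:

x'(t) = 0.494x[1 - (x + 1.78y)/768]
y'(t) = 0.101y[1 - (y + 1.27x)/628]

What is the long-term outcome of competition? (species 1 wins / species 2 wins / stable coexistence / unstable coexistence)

unstable coexistence (outcome depends on initial conditions)

Compare the nullcline intercepts: K1/α12 = 768/1.78 = 431 < K2 = 628; K2/α21 = 628/1.27 = 494 < K1 = 768.
Since both are reversed, neither can invade when rare; the interior point is a saddle.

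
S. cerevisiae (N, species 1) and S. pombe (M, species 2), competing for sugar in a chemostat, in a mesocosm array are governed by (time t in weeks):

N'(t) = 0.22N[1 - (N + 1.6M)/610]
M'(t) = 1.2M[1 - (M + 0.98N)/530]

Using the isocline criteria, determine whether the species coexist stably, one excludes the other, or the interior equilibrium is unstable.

unstable coexistence (outcome depends on initial conditions)

Compare the nullcline intercepts: K1/α12 = 610/1.6 = 381 < K2 = 530; K2/α21 = 530/0.98 = 541 < K1 = 610.
Since both are reversed, neither can invade when rare; the interior point is a saddle.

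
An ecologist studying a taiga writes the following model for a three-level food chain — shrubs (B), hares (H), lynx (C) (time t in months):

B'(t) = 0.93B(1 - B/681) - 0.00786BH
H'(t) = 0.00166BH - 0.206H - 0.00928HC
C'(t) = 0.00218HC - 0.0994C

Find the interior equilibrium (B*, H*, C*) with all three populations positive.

From dC/dt = 0: 0.00218H* = 0.0994, so H* = 45.6.
From dB/dt = 0: 0.93(1 - B*/681) = 0.00786·45.6, giving B* = 681·(1 - 0.385) = 419.
From dH/dt = 0: 0.00166·419 - 0.206 = 0.00928C*, so C* = 0.489/0.00928 = 52.7.

B* ≈ 419, H* ≈ 45.6, C* ≈ 52.7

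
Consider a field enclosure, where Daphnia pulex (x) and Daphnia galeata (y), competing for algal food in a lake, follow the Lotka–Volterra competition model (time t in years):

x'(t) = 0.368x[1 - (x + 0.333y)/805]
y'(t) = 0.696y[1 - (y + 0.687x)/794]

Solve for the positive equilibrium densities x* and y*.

Setting both brackets to zero gives the nullclines x + 0.333y = 805 and 0.687x + y = 794.
Substituting y = 794 - 0.687x into the first: x(1 - 0.333·0.687) = 805 - 0.333·794.
So x* = 541/0.771 = 701, and then y* = 794 - 0.687·701 = 312.

x* ≈ 701, y* ≈ 312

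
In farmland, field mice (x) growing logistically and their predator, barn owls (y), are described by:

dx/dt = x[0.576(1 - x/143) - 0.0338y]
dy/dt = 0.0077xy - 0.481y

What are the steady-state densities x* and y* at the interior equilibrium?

x* ≈ 62.5, y* ≈ 9.6

From dy/dt = 0 with y > 0: 0.0077x* = 0.481, so x* = 62.5.
Substitute into dx/dt = 0: 0.576(1 - 62.5/143) = 0.0338y*.
The bracket is 0.563, giving y* = 0.324/0.0338 = 9.6.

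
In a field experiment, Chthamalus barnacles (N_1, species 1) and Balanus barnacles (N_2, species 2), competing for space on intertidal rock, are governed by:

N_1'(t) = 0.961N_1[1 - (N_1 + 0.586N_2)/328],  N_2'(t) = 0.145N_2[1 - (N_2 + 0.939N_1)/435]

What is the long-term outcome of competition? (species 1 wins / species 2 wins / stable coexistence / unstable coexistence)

Compare the nullcline intercepts: K1/α12 = 328/0.586 = 560 > K2 = 435; K2/α21 = 435/0.939 = 463 > K1 = 328.
Since both inequalities hold, each species can invade when rare, so the interior equilibrium is stable.

stable coexistence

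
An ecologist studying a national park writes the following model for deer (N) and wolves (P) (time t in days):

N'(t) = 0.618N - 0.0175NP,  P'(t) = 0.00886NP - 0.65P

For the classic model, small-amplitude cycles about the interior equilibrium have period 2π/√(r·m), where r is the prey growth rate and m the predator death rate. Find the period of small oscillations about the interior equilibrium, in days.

Here r = 0.618 and m = 0.65, so r·m = 0.402.
ω = √0.402 = 0.634 per day, hence T = 2π/ω ≈ 9.91 days.

T ≈ 9.91 days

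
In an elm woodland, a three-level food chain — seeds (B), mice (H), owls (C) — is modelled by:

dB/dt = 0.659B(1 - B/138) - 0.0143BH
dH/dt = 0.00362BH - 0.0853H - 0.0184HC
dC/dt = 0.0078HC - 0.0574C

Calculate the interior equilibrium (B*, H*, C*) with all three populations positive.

From dC/dt = 0: 0.0078H* = 0.0574, so H* = 7.36.
From dB/dt = 0: 0.659(1 - B*/138) = 0.0143·7.36, giving B* = 138·(1 - 0.16) = 116.
From dH/dt = 0: 0.00362·116 - 0.0853 = 0.0184C*, so C* = 0.334/0.0184 = 18.2.

B* ≈ 116, H* ≈ 7.36, C* ≈ 18.2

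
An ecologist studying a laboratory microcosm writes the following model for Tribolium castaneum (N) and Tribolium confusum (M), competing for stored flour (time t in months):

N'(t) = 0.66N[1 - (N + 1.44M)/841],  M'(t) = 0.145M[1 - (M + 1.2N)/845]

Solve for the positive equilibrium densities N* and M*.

N* ≈ 516, M* ≈ 226

Setting both brackets to zero gives the nullclines N + 1.44M = 841 and 1.2N + M = 845.
Substituting M = 845 - 1.2N into the first: N(1 - 1.44·1.2) = 841 - 1.44·845.
So N* = -376/-0.728 = 516, and then M* = 845 - 1.2·516 = 226.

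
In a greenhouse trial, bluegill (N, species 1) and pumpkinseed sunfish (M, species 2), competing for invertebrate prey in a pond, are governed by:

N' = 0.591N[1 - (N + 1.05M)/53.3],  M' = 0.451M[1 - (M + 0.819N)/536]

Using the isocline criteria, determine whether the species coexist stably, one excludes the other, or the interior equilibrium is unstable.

species 2 excludes species 1

Compare the nullcline intercepts: K1/α12 = 53.3/1.05 = 50.8 < K2 = 536; K2/α21 = 536/0.819 = 654 > K1 = 53.3.
Since the inequalities point opposite ways, species 2 can invade but species 1 cannot.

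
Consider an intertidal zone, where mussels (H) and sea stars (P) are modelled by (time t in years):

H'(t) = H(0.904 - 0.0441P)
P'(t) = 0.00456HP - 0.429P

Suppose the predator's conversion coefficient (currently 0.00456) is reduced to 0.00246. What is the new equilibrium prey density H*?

At the interior fixed point, setting dP/dt = 0 with P > 0 fixes H* = (predator death rate)/(HP coefficient) — independent of the other coefficients.
With the change, H* = 0.429/0.00246 = 174; it rises from 94.1.

H* ≈ 174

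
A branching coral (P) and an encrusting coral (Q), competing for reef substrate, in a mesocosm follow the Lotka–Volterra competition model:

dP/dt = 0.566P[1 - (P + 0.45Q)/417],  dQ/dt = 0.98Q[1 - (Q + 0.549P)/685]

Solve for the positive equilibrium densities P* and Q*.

P* ≈ 144, Q* ≈ 606

Setting both brackets to zero gives the nullclines P + 0.45Q = 417 and 0.549P + Q = 685.
Substituting Q = 685 - 0.549P into the first: P(1 - 0.45·0.549) = 417 - 0.45·685.
So P* = 109/0.753 = 144, and then Q* = 685 - 0.549·144 = 606.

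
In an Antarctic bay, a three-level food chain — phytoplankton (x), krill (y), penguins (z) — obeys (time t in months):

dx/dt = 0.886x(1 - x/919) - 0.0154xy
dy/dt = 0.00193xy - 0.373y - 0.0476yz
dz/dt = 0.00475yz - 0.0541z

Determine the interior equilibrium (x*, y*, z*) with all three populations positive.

x* ≈ 737, y* ≈ 11.4, z* ≈ 22

From dz/dt = 0: 0.00475y* = 0.0541, so y* = 11.4.
From dx/dt = 0: 0.886(1 - x*/919) = 0.0154·11.4, giving x* = 919·(1 - 0.198) = 737.
From dy/dt = 0: 0.00193·737 - 0.373 = 0.0476z*, so z* = 1.05/0.0476 = 22.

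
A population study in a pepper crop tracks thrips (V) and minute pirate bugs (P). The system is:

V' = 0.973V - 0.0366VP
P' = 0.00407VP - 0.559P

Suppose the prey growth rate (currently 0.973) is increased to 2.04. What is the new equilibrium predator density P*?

At the interior fixed point, setting dV/dt = 0 with V > 0 fixes P* = (prey growth rate)/(VP coefficient) — independent of the other coefficients.
With the change, P* = 2.04/0.0366 = 55.7; it rises from 26.6.

P* ≈ 55.7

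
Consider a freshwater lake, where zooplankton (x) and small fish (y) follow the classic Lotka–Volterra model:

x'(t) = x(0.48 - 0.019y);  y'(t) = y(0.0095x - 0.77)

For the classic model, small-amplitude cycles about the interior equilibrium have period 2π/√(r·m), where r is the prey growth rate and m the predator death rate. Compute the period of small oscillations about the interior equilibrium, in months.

T ≈ 10.3 months

Here r = 0.48 and m = 0.77, so r·m = 0.37.
ω = √0.37 = 0.608 per month, hence T = 2π/ω ≈ 10.3 months.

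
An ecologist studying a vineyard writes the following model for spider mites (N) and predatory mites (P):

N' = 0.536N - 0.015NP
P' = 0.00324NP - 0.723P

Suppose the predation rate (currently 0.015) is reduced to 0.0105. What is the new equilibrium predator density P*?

At the interior fixed point, setting dN/dt = 0 with N > 0 fixes P* = (prey growth rate)/(NP coefficient) — independent of the other coefficients.
With the change, P* = 0.536/0.0105 = 51; it rises from 35.7.

P* ≈ 51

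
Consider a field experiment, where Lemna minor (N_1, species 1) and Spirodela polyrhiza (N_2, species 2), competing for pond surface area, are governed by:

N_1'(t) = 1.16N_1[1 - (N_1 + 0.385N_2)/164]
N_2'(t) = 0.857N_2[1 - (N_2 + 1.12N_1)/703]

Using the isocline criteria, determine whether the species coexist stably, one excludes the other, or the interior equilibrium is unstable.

Compare the nullcline intercepts: K1/α12 = 164/0.385 = 426 < K2 = 703; K2/α21 = 703/1.12 = 628 > K1 = 164.
Since the inequalities point opposite ways, species 2 can invade but species 1 cannot.

species 2 excludes species 1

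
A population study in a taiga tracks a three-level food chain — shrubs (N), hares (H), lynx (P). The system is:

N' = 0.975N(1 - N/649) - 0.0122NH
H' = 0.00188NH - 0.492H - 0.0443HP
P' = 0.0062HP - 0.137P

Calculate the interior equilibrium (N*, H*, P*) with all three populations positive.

From dP/dt = 0: 0.0062H* = 0.137, so H* = 22.1.
From dN/dt = 0: 0.975(1 - N*/649) = 0.0122·22.1, giving N* = 649·(1 - 0.276) = 470.
From dH/dt = 0: 0.00188·470 - 0.492 = 0.0443P*, so P* = 0.391/0.0443 = 8.82.

N* ≈ 470, H* ≈ 22.1, P* ≈ 8.82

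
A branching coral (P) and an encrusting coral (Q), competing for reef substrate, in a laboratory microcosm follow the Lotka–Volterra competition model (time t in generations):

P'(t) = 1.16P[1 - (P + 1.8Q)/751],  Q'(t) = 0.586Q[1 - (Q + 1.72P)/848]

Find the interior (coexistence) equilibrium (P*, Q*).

P* ≈ 370, Q* ≈ 212

Setting both brackets to zero gives the nullclines P + 1.8Q = 751 and 1.72P + Q = 848.
Substituting Q = 848 - 1.72P into the first: P(1 - 1.8·1.72) = 751 - 1.8·848.
So P* = -775/-2.1 = 370, and then Q* = 848 - 1.72·370 = 212.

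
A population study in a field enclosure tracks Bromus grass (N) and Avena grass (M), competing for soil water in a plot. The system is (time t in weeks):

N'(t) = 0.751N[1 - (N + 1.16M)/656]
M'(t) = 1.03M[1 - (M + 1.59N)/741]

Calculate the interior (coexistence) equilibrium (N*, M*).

N* ≈ 241, M* ≈ 358

Setting both brackets to zero gives the nullclines N + 1.16M = 656 and 1.59N + M = 741.
Substituting M = 741 - 1.59N into the first: N(1 - 1.16·1.59) = 656 - 1.16·741.
So N* = -204/-0.844 = 241, and then M* = 741 - 1.59·241 = 358.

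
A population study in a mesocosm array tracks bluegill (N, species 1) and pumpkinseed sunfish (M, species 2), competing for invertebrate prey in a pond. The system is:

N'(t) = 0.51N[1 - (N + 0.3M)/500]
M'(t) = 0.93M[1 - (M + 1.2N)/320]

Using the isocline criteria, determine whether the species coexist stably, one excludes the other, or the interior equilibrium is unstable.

species 1 excludes species 2

Compare the nullcline intercepts: K1/α12 = 500/0.3 = 1670 > K2 = 320; K2/α21 = 320/1.2 = 267 < K1 = 500.
Since the inequalities point opposite ways, species 1 can invade but species 2 cannot.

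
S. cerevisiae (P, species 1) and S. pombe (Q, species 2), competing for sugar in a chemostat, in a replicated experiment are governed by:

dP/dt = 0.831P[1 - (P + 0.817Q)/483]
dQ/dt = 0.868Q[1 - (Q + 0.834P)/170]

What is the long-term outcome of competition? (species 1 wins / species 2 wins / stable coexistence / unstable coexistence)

Compare the nullcline intercepts: K1/α12 = 483/0.817 = 591 > K2 = 170; K2/α21 = 170/0.834 = 204 < K1 = 483.
Since the inequalities point opposite ways, species 1 can invade but species 2 cannot.

species 1 excludes species 2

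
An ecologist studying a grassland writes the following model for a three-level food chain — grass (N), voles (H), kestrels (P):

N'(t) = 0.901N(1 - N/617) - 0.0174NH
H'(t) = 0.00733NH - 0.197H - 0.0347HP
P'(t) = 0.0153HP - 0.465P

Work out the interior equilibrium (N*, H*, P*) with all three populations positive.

From dP/dt = 0: 0.0153H* = 0.465, so H* = 30.4.
From dN/dt = 0: 0.901(1 - N*/617) = 0.0174·30.4, giving N* = 617·(1 - 0.587) = 255.
From dH/dt = 0: 0.00733·255 - 0.197 = 0.0347P*, so P* = 1.67/0.0347 = 48.2.

N* ≈ 255, H* ≈ 30.4, P* ≈ 48.2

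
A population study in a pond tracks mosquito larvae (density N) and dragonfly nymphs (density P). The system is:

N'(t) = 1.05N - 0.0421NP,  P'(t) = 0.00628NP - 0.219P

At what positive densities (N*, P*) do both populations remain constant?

N* ≈ 34.9, P* ≈ 24.9

Set dP/dt = 0 with P > 0: 0.00628N - 0.219 = 0, so N* = 0.219/0.00628 = 34.9.
Set dN/dt = 0 with N > 0: 1.05 - 0.0421P = 0, so P* = 1.05/0.0421 = 24.9.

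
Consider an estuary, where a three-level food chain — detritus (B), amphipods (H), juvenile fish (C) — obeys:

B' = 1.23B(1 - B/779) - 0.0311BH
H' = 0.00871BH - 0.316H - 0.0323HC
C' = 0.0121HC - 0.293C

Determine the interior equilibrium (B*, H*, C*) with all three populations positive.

B* ≈ 302, H* ≈ 24.2, C* ≈ 71.7

From dC/dt = 0: 0.0121H* = 0.293, so H* = 24.2.
From dB/dt = 0: 1.23(1 - B*/779) = 0.0311·24.2, giving B* = 779·(1 - 0.612) = 302.
From dH/dt = 0: 0.00871·302 - 0.316 = 0.0323C*, so C* = 2.31/0.0323 = 71.7.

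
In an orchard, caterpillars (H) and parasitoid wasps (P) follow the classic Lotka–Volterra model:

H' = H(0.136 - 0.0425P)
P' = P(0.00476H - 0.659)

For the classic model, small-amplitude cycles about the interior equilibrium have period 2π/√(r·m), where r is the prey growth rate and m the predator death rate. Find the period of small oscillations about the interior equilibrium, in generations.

Here r = 0.136 and m = 0.659, so r·m = 0.0896.
ω = √0.0896 = 0.299 per generation, hence T = 2π/ω ≈ 21 generations.

T ≈ 21 generations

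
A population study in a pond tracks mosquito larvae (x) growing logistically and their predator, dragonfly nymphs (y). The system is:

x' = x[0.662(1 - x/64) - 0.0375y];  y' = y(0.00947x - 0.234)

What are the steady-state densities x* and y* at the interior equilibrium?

x* ≈ 24.7, y* ≈ 10.8

From dy/dt = 0 with y > 0: 0.00947x* = 0.234, so x* = 24.7.
Substitute into dx/dt = 0: 0.662(1 - 24.7/64) = 0.0375y*.
The bracket is 0.614, giving y* = 0.406/0.0375 = 10.8.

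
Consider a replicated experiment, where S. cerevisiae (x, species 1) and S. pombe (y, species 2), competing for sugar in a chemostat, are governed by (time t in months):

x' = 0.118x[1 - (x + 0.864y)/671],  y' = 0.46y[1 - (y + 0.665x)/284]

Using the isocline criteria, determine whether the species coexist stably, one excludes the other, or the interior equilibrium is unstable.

species 1 excludes species 2

Compare the nullcline intercepts: K1/α12 = 671/0.864 = 777 > K2 = 284; K2/α21 = 284/0.665 = 427 < K1 = 671.
Since the inequalities point opposite ways, species 1 can invade but species 2 cannot.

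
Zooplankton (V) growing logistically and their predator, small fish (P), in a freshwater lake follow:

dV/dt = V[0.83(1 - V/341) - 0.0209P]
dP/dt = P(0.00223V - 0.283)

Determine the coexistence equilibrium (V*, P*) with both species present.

From dP/dt = 0 with P > 0: 0.00223V* = 0.283, so V* = 127.
Substitute into dV/dt = 0: 0.83(1 - 127/341) = 0.0209P*.
The bracket is 0.628, giving P* = 0.521/0.0209 = 24.9.

V* ≈ 127, P* ≈ 24.9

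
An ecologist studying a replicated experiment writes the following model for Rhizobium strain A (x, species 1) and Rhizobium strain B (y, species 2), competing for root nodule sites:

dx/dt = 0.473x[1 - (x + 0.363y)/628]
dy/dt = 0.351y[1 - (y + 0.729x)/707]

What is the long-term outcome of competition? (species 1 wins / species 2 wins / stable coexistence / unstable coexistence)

Compare the nullcline intercepts: K1/α12 = 628/0.363 = 1730 > K2 = 707; K2/α21 = 707/0.729 = 970 > K1 = 628.
Since both inequalities hold, each species can invade when rare, so the interior equilibrium is stable.

stable coexistence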